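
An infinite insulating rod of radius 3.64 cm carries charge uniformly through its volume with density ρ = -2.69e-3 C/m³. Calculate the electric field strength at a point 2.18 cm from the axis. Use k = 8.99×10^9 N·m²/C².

Choose a coaxial cylinder of radius r = 2.18 cm (arbitrary length L) as the Gaussian surface (r < R).
Charge inside radius r per length L is ρ·πr²·L, so λ_enc = ρπr² = -4.016×10^-6 C/m.
Since E is radial and uniform over the curved surface, Φ = E·2πrL = Q_enc/ε₀ = λ_enc L/ε₀.
E = 2k|λ_enc|/r = 2(8.99×10^9)(4.016×10^-6)/(0.0218) = 3.31×10^6 N/C.

3.31×10^6 N/C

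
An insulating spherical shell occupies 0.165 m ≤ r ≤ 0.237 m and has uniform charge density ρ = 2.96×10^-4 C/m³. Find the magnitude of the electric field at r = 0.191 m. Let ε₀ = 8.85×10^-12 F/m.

|E| ≈ 7.57×10^5 N/C

Use a concentric Gaussian sphere at r = 0.191 m (within the shell material, 0.165 m < r < 0.237 m).
Enclosed charge is the volume from a to r: Q_enc = (4π/3)ρ(r³ − a³) = 3.07×10^-6 C.
By Gauss's law, ∮E·dA = E·4πr² = Q_enc/ε₀.
E = |Q_enc|/(4πε₀r²) = (3.07×10^-6)/(4π·8.85×10^-12·(0.191)²) = 7.57×10^5 N/C.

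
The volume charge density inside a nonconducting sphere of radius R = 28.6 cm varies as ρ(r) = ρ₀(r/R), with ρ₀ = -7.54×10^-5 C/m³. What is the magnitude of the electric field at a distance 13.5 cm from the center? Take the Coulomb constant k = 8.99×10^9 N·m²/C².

|E| ≈ 1.36×10^5 N/C

Use a concentric Gaussian sphere at r = 13.5 cm (r < R).
Integrate the density: Q_enc = 4π ∫₀^r ρ₀(r'/R)^1 r'² dr' = 4πρ₀ r^4/(4·R) = -2.751×10^-7 C.
Gauss's law: E·4πr² = Q_enc/ε₀.
E = k|Q_enc|/r² = (8.99×10^9)(2.751×10^-7)/(0.135)² = 1.36×10^5 N/C.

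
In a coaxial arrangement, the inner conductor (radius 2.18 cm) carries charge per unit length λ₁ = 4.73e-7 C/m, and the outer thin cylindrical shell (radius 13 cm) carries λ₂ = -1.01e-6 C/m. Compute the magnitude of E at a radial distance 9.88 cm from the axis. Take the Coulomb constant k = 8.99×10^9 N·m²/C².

Choose a coaxial cylinder of radius r = 9.88 cm (arbitrary length L) as the Gaussian surface (between the conductors, 2.18 cm < r < 13 cm).
The shell at 13 cm lies outside the Gaussian surface, so λ_enc = λ₁ = 4.73×10^-7 C/m.
Applying ∮E·dA = Q_enc/ε₀ with the end caps contributing no flux:
E = 2k|λ_enc|/r = 2(8.99×10^9)(4.73×10^-7)/(0.0988) = 8.61×10^4 N/C.

E ≈ 8.61×10^4 V/m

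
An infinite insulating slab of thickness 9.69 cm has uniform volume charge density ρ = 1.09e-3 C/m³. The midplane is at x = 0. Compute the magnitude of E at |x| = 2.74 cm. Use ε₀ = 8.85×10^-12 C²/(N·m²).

By symmetry E is perpendicular to the slab. A Gaussian pillbox from −2.74 cm to +2.74 cm (face area A) lies entirely within the slab.
Q_enc = ρ·(2x)·A and flux = 2EA, so 2EA = 2ρxA/ε₀ ⇒ E = |ρ|x/ε₀.
E = (1.09×10^-3)(0.0274)/(8.85×10^-12) = 3.37e6 N/C.

|E| = 3.37×10^6 N/C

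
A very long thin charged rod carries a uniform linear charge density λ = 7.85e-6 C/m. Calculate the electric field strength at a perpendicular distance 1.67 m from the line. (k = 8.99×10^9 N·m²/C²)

Take a coaxial cylindrical Gaussian surface of radius r = 1.67 m and length L.
Q_enc = λL, so λ_enc = 7.85e-6 C/m.
Since E is radial and uniform over the curved surface, Φ = E·2πrL = Q_enc/ε₀ = λ_enc L/ε₀.
E = 2k|λ_enc|/r = 2(8.99×10^9)(7.85×10^-6)/(1.67) = 8.45×10^4 N/C.

|E| = 8.45×10^4 N/C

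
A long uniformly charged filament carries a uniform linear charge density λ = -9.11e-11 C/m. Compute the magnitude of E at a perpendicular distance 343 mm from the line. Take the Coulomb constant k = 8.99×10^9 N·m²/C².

|E| ≈ 4.78 V/m

By cylindrical symmetry E is radial; use a coaxial Gaussian cylinder of radius 343 mm and length L.
Q_enc = λL, so λ_enc = -9.11×10^-11 C/m.
Gauss's law: E·2πrL = λ_enc L/ε₀.
E = 2k|λ_enc|/r = 2(8.99×10^9)(9.11×10^-11)/(0.343) = 4.78 N/C.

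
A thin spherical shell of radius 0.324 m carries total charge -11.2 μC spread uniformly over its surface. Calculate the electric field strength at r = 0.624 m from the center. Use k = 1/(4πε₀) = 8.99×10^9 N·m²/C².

2.59×10^5 N/C

By spherical symmetry E is radial; choose a Gaussian sphere of radius r = 0.624 m (r > 0.324 m).
The entire shell is enclosed: Q_enc = -1.12e-5 C.
Applying ∮E·dA = Q_enc/ε₀ with Φ = E(4πr²):
E = k|Q_enc|/r² = (8.99×10^9)(1.12e-5)/(0.624)² = 2.59e5 N/C.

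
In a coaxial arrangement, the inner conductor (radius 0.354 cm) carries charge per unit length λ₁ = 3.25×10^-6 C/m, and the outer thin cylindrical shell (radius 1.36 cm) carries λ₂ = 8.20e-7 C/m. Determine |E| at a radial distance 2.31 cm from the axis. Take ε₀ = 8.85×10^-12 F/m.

3.17×10^6 N/C

By cylindrical symmetry E is radial; use a coaxial Gaussian cylinder of radius 2.31 cm and length L (r > 1.36 cm, enclosing both).
λ_enc = λ₁ + λ₂ = (3.25e-6) + (8.20×10^-7) = 4.07×10^-6 C/m.
Applying ∮E·dA = Q_enc/ε₀ with the end caps contributing no flux:
E = |λ_enc|/(2πε₀r) = (4.07×10^-6)/(2π·8.85×10^-12·0.0231) = 3.17e6 N/C.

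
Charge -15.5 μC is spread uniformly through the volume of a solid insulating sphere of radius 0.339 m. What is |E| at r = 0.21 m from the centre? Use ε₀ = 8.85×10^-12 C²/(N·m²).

Take a concentric spherical Gaussian surface of radius r = 0.21 m (r < R).
Only the charge within r is enclosed: Q_enc = Q·(r/R)³ = (-15.5 μC)·(0.21 m/0.339 m)³ = -3.685e-6 C.
Since E is radial and uniform over the Gaussian sphere, Φ = E·4πr² = Q_enc/ε₀.
E = |Q_enc|/(4πε₀r²) = (3.685e-6)/(4π·8.85×10^-12·(0.21)²) = 7.51×10^5 N/C.

E = 7.51×10^5 V/m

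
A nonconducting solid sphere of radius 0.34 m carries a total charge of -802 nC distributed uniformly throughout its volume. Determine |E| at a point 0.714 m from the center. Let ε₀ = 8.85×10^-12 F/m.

E = 1.41e4 N/C

Symmetry ⇒ E = E(r) r̂. Gaussian sphere of radius r = 0.714 m (r > R, so the entire charge is enclosed).
Q_enc = -802 nC = -8.02×10^-7 C.
Applying ∮E·dA = Q_enc/ε₀ with Φ = E(4πr²):
E = |Q_enc|/(4πε₀r²) = (8.02×10^-7)/(4π·8.85×10^-12·(0.714)²) = 1.41×10^4 N/C.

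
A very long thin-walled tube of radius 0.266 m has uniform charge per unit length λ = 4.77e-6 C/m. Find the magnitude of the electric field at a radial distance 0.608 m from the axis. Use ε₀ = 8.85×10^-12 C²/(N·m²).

Coaxial Gaussian cylinder, radius r = 0.608 m, length L (r > 0.266 m).
The full line charge is enclosed: λ_enc = 4.77e-6 C/m.
Since E is radial and uniform over the curved surface, Φ = E·2πrL = Q_enc/ε₀ = λ_enc L/ε₀.
E = |λ_enc|/(2πε₀r) = (4.77×10^-6)/(2π·8.85×10^-12·0.608) = 1.41e5 N/C.

E = 1.41×10^5 V/m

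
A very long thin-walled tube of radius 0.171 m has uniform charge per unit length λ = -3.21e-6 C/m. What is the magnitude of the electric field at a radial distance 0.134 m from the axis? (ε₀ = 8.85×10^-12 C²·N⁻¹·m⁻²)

E = 0 (no enclosed charge)

Coaxial Gaussian cylinder, radius r = 0.134 m, length L (r < 0.171 m, inside the shell).
All the surface charge lies outside this cylinder: Q_enc = 0, hence E = 0.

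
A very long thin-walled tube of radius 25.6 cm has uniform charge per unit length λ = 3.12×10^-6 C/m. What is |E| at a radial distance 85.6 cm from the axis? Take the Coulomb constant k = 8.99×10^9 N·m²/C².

Take a coaxial cylindrical Gaussian surface of radius r = 85.6 cm and length L (r > 25.6 cm).
The full line charge is enclosed: λ_enc = 3.12×10^-6 C/m.
Gauss's law: E·2πrL = λ_enc L/ε₀.
E = 2k|λ_enc|/r = 2(8.99×10^9)(3.12×10^-6)/(0.856) = 6.55e4 N/C.

E = 6.55e4 N/C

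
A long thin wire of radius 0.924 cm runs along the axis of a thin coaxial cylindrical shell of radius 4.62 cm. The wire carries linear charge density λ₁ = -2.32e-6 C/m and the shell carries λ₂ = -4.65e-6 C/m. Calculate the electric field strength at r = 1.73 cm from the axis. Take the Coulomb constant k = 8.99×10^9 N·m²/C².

Coaxial Gaussian cylinder, radius r = 1.73 cm, length L (between the conductors, 0.924 cm < r < 4.62 cm).
The shell at 4.62 cm lies outside the Gaussian surface, so λ_enc = λ₁ = -2.32e-6 C/m.
Gauss's law: E·2πrL = λ_enc L/ε₀.
E = 2k|λ_enc|/r = 2(8.99×10^9)(2.32e-6)/(0.0173) = 2.41×10^6 N/C.

|E| ≈ 2.41×10^6 N/C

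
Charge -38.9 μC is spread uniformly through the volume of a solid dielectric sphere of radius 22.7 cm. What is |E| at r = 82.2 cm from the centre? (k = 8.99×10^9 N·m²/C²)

By spherical symmetry E is radial; choose a Gaussian sphere of radius r = 82.2 cm (r > R, so the entire charge is enclosed).
Q_enc = -38.9 μC = -3.89×10^-5 C.
Since E is radial and uniform over the Gaussian sphere, Φ = E·4πr² = Q_enc/ε₀.
E = k|Q_enc|/r² = (8.99×10^9)(3.89×10^-5)/(0.822)² = 5.18×10^5 N/C.

E = 5.18×10^5 N/C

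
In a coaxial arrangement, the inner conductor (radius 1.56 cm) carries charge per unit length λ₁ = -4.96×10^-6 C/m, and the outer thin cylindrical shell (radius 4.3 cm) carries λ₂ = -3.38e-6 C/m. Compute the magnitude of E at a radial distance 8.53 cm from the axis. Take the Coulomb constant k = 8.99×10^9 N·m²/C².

E ≈ 1.76×10^6 V/m

Coaxial Gaussian cylinder, radius r = 8.53 cm, length L (r > 4.3 cm, enclosing both).
λ_enc = λ₁ + λ₂ = (-4.96e-6) + (-3.38×10^-6) = -8.34e-6 C/m.
Gauss's law: E·2πrL = λ_enc L/ε₀.
E = 2k|λ_enc|/r = 2(8.99×10^9)(8.34e-6)/(0.0853) = 1.76e6 N/C.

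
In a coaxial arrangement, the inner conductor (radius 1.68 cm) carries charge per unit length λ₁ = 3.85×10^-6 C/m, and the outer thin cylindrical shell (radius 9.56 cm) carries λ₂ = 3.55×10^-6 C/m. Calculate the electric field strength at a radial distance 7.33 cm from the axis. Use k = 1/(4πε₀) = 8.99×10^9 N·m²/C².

|E| = 9.44e5 N/C

Coaxial Gaussian cylinder, radius r = 7.33 cm, length L (between the conductors, 1.68 cm < r < 9.56 cm).
The shell at 9.56 cm lies outside the Gaussian surface, so λ_enc = λ₁ = 3.85e-6 C/m.
Applying ∮E·dA = Q_enc/ε₀ with the end caps contributing no flux:
E = 2k|λ_enc|/r = 2(8.99×10^9)(3.85e-6)/(0.0733) = 9.44×10^5 N/C.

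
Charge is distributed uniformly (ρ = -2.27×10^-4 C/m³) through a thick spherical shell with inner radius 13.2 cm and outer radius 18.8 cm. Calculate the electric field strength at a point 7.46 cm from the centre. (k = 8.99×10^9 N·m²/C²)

|E| = 0 N/C

Take a concentric spherical Gaussian surface of radius r = 7.46 cm (r < 13.2 cm, inside the empty cavity).
No charge is enclosed, so by Gauss's law E·4πr² = 0 ⇒ E = 0.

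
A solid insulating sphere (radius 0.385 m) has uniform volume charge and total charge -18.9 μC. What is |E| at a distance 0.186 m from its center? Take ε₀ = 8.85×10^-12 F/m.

Take a concentric spherical Gaussian surface of radius r = 0.186 m (r < R).
For a uniform sphere the enclosed fraction is (r/R)³, so Q_enc = (-18.9 μC)(0.186/0.385)³ = -2.131×10^-6 C.
Since E is radial and uniform over the Gaussian sphere, Φ = E·4πr² = Q_enc/ε₀.
E = |Q_enc|/(4πε₀r²) = (2.131×10^-6)/(4π·8.85×10^-12·(0.186)²) = 5.54×10^5 N/C.

E ≈ 5.54e5 N/C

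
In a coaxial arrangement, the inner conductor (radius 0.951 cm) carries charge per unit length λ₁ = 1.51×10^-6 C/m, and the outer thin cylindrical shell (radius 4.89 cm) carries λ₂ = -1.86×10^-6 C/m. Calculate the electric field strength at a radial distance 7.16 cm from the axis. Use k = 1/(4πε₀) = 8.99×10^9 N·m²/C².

Choose a coaxial cylinder of radius r = 7.16 cm (arbitrary length L) as the Gaussian surface (r > 4.89 cm, enclosing both).
λ_enc = λ₁ + λ₂ = (1.51×10^-6) + (-1.86×10^-6) = -3.50e-7 C/m.
By Gauss's law (flux through the curved wall only), E·2πrL = λ_enc L/ε₀.
E = 2k|λ_enc|/r = 2(8.99×10^9)(3.50e-7)/(0.0716) = 8.79×10^4 N/C.

E ≈ 8.79×10^4 N/C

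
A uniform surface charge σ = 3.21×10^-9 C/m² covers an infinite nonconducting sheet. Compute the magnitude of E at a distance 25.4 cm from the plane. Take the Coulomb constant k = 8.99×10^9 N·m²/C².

|E| ≈ 181 V/m

By planar symmetry E is perpendicular to the sheet and uniform; use a Gaussian pillbox with flat faces of area A on each side of the sheet.
Flux Φ = 2EA and Q_enc = σA, so 2EA = σA/ε₀ ⇒ E = |σ|/(2ε₀), independent of distance.
E = 2πk|σ| = 2π(8.99×10^9)(3.21×10^-9) = 181 N/C.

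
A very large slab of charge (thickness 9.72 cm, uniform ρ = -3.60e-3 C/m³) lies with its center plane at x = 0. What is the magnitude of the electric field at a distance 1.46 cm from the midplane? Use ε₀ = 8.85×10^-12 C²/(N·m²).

By symmetry E is perpendicular to the slab. A Gaussian pillbox from −1.46 cm to +1.46 cm (face area A) lies entirely within the slab.
Q_enc = ρ·(2x)·A and flux = 2EA, so 2EA = 2ρxA/ε₀ ⇒ E = |ρ|x/ε₀.
E = (3.60×10^-3)(0.0146)/(8.85×10^-12) = 5.94×10^6 N/C.

5.94×10^6 N/C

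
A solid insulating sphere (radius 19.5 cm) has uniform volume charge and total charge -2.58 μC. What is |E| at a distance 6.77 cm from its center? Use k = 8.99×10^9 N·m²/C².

By spherical symmetry E is radial; choose a Gaussian sphere of radius r = 6.77 cm (r < R).
Only the charge within r is enclosed: Q_enc = Q·(r/R)³ = (-2.58 μC)·(6.77 cm/19.5 cm)³ = -1.08×10^-7 C.
By Gauss's law, ∮E·dA = E·4πr² = Q_enc/ε₀.
E = k|Q_enc|/r² = (8.99×10^9)(1.08×10^-7)/(0.0677)² = 2.12e5 N/C.

E = 2.12×10^5 N/C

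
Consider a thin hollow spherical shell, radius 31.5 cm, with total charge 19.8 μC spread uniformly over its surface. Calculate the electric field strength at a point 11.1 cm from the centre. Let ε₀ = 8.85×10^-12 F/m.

Symmetry ⇒ E = E(r) r̂. Gaussian sphere of radius r = 11.1 cm (inside the shell, r < 31.5 cm).
All the charge is outside the Gaussian surface: Q_enc = 0, hence E = 0 everywhere inside the shell.

E = 0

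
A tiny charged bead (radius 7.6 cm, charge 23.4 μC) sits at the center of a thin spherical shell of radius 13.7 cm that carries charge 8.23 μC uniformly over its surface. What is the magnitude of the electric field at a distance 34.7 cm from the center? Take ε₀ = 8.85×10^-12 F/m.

E ≈ 2.36×10^6 N/C

Use a concentric Gaussian sphere at r = 34.7 cm (r > 13.7 cm, enclosing both).
Q_enc = (23.4 μC) + (8.23 μC) = 3.163×10^-5 C.
By Gauss's law, ∮E·dA = E·4πr² = Q_enc/ε₀.
E = |Q_enc|/(4πε₀r²) = (3.163×10^-5)/(4π·8.85×10^-12·(0.347)²) = 2.36×10^6 N/C.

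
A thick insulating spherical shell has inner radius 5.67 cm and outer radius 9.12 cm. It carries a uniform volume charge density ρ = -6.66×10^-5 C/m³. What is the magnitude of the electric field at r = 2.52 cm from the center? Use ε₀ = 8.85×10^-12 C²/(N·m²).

Take a concentric spherical Gaussian surface of radius r = 2.52 cm (r < 5.67 cm, inside the empty cavity).
No charge is enclosed, so by Gauss's law E·4πr² = 0 ⇒ E = 0.

E = 0 (no enclosed charge)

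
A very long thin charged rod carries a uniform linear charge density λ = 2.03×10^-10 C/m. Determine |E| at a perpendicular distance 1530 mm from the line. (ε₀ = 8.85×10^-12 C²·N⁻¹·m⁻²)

Choose a coaxial cylinder of radius r = 1530 mm (arbitrary length L) as the Gaussian surface.
Q_enc = λL, so λ_enc = 2.03×10^-10 C/m.
Applying ∮E·dA = Q_enc/ε₀ with the end caps contributing no flux:
E = |λ_enc|/(2πε₀r) = (2.03×10^-10)/(2π·8.85×10^-12·1.53) = 2.39 N/C.

|E| = 2.39 N/C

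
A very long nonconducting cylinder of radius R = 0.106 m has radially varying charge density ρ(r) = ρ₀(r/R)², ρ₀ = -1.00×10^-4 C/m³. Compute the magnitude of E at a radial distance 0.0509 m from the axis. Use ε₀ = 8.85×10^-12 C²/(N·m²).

|E| ≈ 3.32e4 V/m

Choose a coaxial cylinder of radius r = 0.0509 m (arbitrary length L) as the Gaussian surface (r < R).
Integrating ρ over the cross-section to radius r: λ_enc = (2πρ₀/R²) ∫₀^r r'^3 dr' = 2πρ₀ r^4/(4·R²) = -9.384×10^-8 C/m.
By Gauss's law (flux through the curved wall only), E·2πrL = λ_enc L/ε₀.
E = |λ_enc|/(2πε₀r) = (9.384×10^-8)/(2π·8.85×10^-12·0.0509) = 3.32e4 N/C.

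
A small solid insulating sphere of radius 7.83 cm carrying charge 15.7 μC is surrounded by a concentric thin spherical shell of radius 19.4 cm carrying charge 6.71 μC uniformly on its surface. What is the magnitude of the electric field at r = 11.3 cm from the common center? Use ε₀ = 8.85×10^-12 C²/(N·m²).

Use a concentric Gaussian sphere at r = 11.3 cm (between the bodies, 7.83 cm < r < 19.4 cm).
Only the inner charge is enclosed; the outer shell contributes nothing inside itself. Q_enc = 15.7 μC = 1.57×10^-5 C.
Applying ∮E·dA = Q_enc/ε₀ with Φ = E(4πr²):
E = |Q_enc|/(4πε₀r²) = (1.57e-5)/(4π·8.85×10^-12·(0.113)²) = 1.11×10^7 N/C.

E = 1.11×10^7 N/C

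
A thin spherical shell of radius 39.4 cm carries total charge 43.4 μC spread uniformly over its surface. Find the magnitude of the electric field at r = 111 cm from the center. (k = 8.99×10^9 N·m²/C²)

Symmetry ⇒ E = E(r) r̂. Gaussian sphere of radius r = 111 cm (r > 39.4 cm).
The entire shell is enclosed: Q_enc = 4.34×10^-5 C.
Gauss's law: E·4πr² = Q_enc/ε₀.
E = k|Q_enc|/r² = (8.99×10^9)(4.34×10^-5)/(1.11)² = 3.17×10^5 N/C.

E ≈ 3.17×10^5 V/m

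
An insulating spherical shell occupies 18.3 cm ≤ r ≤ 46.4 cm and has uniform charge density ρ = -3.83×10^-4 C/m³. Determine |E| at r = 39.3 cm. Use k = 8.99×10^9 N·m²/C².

E = 5.10×10^6 N/C

Symmetry ⇒ E = E(r) r̂. Gaussian sphere of radius r = 39.3 cm (within the shell material, 18.3 cm < r < 46.4 cm).
Only the shell between 18.3 cm and r is enclosed: Q_enc = ρ·(4π/3)(r³ − a³) = (-3.83×10^-4)·(4π/3)·((0.393)³ − (0.183)³) = -8.755×10^-5 C.
Gauss's law: E·4πr² = Q_enc/ε₀.
E = k|Q_enc|/r² = (8.99×10^9)(8.755×10^-5)/(0.393)² = 5.10×10^6 N/C.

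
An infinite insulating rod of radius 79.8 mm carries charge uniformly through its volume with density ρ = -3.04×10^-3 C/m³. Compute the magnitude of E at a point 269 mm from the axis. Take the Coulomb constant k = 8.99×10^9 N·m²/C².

E ≈ 4.07e6 N/C

Coaxial Gaussian cylinder, radius r = 269 mm, length L (r > 79.8 mm, full cross-section enclosed).
λ_enc = ρ·πR² = (-3.04×10^-3)π(0.0798)² = -6.082×10^-5 C/m.
Applying ∮E·dA = Q_enc/ε₀ with the end caps contributing no flux:
E = 2k|λ_enc|/r = 2(8.99×10^9)(6.082e-5)/(0.269) = 4.07×10^6 N/C.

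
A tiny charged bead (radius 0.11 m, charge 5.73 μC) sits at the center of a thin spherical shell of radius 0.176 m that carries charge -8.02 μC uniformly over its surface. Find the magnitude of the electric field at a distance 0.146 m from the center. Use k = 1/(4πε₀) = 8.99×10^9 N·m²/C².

|E| ≈ 2.42×10^6 N/C

Use a concentric Gaussian sphere at r = 0.146 m (between the bodies, 0.11 m < r < 0.176 m).
The shell at 0.176 m lies outside the Gaussian surface, so Q_enc = 5.73 μC = 5.73×10^-6 C.
Since E is radial and uniform over the Gaussian sphere, Φ = E·4πr² = Q_enc/ε₀.
E = k|Q_enc|/r² = (8.99×10^9)(5.73×10^-6)/(0.146)² = 2.42×10^6 N/C.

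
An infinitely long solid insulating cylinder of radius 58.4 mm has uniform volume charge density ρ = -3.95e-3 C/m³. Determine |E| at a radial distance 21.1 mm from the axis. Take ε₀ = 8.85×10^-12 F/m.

Take a coaxial cylindrical Gaussian surface of radius r = 21.1 mm and length L (r < R).
Enclosed charge per unit length: λ_enc = ρ·πr² = (-3.95e-3)π(0.0211)² = -5.525e-6 C/m.
By Gauss's law (flux through the curved wall only), E·2πrL = λ_enc L/ε₀.
E = |λ_enc|/(2πε₀r) = (5.525×10^-6)/(2π·8.85×10^-12·0.0211) = 4.71×10^6 N/C.

E = 4.71e6 N/C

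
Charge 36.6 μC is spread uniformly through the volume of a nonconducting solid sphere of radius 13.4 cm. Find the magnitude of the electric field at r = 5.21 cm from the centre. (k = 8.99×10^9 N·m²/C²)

Use a concentric Gaussian sphere at r = 5.21 cm (r < R).
Only the charge within r is enclosed: Q_enc = Q·(r/R)³ = (36.6 μC)·(5.21 cm/13.4 cm)³ = 2.151e-6 C.
Since E is radial and uniform over the Gaussian sphere, Φ = E·4πr² = Q_enc/ε₀.
E = k|Q_enc|/r² = (8.99×10^9)(2.151×10^-6)/(0.0521)² = 7.12×10^6 N/C.

|E| ≈ 7.12×10^6 N/C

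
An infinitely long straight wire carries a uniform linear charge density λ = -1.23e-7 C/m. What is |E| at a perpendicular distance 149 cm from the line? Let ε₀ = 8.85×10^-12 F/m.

E = 1.48e3 V/m

Take a coaxial cylindrical Gaussian surface of radius r = 149 cm and length L.
Q_enc = λL, so λ_enc = -1.23×10^-7 C/m.
Applying ∮E·dA = Q_enc/ε₀ with the end caps contributing no flux:
E = |λ_enc|/(2πε₀r) = (1.23×10^-7)/(2π·8.85×10^-12·1.49) = 1.48×10^3 N/C.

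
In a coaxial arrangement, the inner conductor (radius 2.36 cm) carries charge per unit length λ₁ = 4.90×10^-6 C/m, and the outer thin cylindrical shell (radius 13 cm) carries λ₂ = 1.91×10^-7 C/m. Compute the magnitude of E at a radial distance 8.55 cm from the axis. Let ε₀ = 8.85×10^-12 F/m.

E = 1.03×10^6 N/C

Take a coaxial cylindrical Gaussian surface of radius r = 8.55 cm and length L (between the conductors, 2.36 cm < r < 13 cm).
The shell at 13 cm lies outside the Gaussian surface, so λ_enc = λ₁ = 4.90×10^-6 C/m.
Applying ∮E·dA = Q_enc/ε₀ with the end caps contributing no flux:
E = |λ_enc|/(2πε₀r) = (4.90×10^-6)/(2π·8.85×10^-12·0.0855) = 1.03×10^6 N/C.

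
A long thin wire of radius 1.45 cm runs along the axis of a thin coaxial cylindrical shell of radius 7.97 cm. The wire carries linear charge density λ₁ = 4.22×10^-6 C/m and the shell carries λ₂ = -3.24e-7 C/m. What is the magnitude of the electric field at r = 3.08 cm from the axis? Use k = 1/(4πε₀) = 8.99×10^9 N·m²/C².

2.46e6 V/m

By cylindrical symmetry E is radial; use a coaxial Gaussian cylinder of radius 3.08 cm and length L (between the conductors, 1.45 cm < r < 7.97 cm).
The shell at 7.97 cm lies outside the Gaussian surface, so λ_enc = λ₁ = 4.22×10^-6 C/m.
Gauss's law: E·2πrL = λ_enc L/ε₀.
E = 2k|λ_enc|/r = 2(8.99×10^9)(4.22×10^-6)/(0.0308) = 2.46×10^6 N/C.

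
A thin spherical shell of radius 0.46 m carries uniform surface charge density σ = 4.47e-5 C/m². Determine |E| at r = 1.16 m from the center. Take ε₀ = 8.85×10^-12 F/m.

Use a concentric Gaussian sphere at r = 1.16 m (r > 0.46 m).
The entire shell is enclosed: Q_enc = σ·4πR² = (4.47e-5)·4π·(0.46)² = 1.189×10^-4 C.
Gauss's law: E·4πr² = Q_enc/ε₀.
E = |Q_enc|/(4πε₀r²) = (1.189×10^-4)/(4π·8.85×10^-12·(1.16)²) = 7.94e5 N/C.

|E| ≈ 7.94×10^5 N/C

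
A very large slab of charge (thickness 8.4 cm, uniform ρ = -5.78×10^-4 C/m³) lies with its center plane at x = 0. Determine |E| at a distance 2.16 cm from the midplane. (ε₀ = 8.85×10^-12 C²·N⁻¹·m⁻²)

By symmetry E is perpendicular to the slab. A Gaussian pillbox from −2.16 cm to +2.16 cm (face area A) lies entirely within the slab.
Q_enc = ρ·(2x)·A and flux = 2EA, so 2EA = 2ρxA/ε₀ ⇒ E = |ρ|x/ε₀.
E = (5.78e-4)(0.0216)/(8.85×10^-12) = 1.41×10^6 N/C.

1.41×10^6 N/C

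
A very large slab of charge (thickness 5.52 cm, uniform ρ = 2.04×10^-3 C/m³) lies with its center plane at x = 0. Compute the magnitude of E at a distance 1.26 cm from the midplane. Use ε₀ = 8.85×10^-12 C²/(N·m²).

By symmetry E is perpendicular to the slab. A Gaussian pillbox from −1.26 cm to +1.26 cm (face area A) lies entirely within the slab.
Q_enc = ρ·(2x)·A and flux = 2EA, so 2EA = 2ρxA/ε₀ ⇒ E = |ρ|x/ε₀.
E = (2.04×10^-3)(0.0126)/(8.85×10^-12) = 2.90×10^6 N/C.

E = 2.90×10^6 V/m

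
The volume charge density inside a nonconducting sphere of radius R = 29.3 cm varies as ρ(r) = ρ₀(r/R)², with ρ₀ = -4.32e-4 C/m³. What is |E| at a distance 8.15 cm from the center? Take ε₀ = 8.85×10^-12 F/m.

Use a concentric Gaussian sphere at r = 8.15 cm (r < R).
Integrate the density: Q_enc = 4π ∫₀^r ρ₀(r'/R)^2 r'² dr' = 4πρ₀ r^5/(5·R²) = -4.548×10^-8 C.
Applying ∮E·dA = Q_enc/ε₀ with Φ = E(4πr²):
E = |Q_enc|/(4πε₀r²) = (4.548e-8)/(4π·8.85×10^-12·(0.0815)²) = 6.16×10^4 N/C.

|E| ≈ 6.16e4 N/C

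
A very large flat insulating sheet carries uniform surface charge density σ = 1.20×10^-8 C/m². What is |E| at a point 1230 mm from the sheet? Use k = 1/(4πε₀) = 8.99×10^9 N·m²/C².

678 N/C

The symmetry is planar: E is normal to the sheet and the same magnitude on both sides. Take a pillbox straddling the sheet with end-cap area A.
Flux Φ = 2EA and Q_enc = σA, so 2EA = σA/ε₀ ⇒ E = |σ|/(2ε₀), independent of distance.
E = 2πk|σ| = 2π(8.99×10^9)(1.20×10^-8) = 678 N/C.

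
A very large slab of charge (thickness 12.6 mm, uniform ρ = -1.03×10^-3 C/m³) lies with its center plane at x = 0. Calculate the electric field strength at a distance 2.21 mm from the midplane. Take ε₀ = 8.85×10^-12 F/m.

By symmetry E is perpendicular to the slab. A Gaussian pillbox from −2.21 mm to +2.21 mm (face area A) lies entirely within the slab.
Q_enc = ρ·(2x)·A and flux = 2EA, so 2EA = 2ρxA/ε₀ ⇒ E = |ρ|x/ε₀.
E = (1.03×10^-3)(0.00221)/(8.85×10^-12) = 2.57e5 N/C.

|E| = 2.57×10^5 N/C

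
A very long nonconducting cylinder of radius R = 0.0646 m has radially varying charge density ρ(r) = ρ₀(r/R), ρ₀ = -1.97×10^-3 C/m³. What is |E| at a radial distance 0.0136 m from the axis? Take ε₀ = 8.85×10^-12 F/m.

E ≈ 2.12e5 V/m

Coaxial Gaussian cylinder, radius r = 0.0136 m, length L (r < R).
λ_enc = ∫₀^r ρ(r')·2πr' dr' = (2πρ₀/R)·r^3/3 = -1.607×10^-7 C/m.
By Gauss's law (flux through the curved wall only), E·2πrL = λ_enc L/ε₀.
E = |λ_enc|/(2πε₀r) = (1.607×10^-7)/(2π·8.85×10^-12·0.0136) = 2.12e5 N/C.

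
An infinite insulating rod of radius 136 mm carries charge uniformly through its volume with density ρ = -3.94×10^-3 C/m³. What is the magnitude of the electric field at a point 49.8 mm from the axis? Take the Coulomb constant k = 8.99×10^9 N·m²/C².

|E| = 1.11×10^7 V/m

Choose a coaxial cylinder of radius r = 49.8 mm (arbitrary length L) as the Gaussian surface (r < R).
Charge inside radius r per length L is ρ·πr²·L, so λ_enc = ρπr² = -3.07e-5 C/m.
Since E is radial and uniform over the curved surface, Φ = E·2πrL = Q_enc/ε₀ = λ_enc L/ε₀.
E = 2k|λ_enc|/r = 2(8.99×10^9)(3.07×10^-5)/(0.0498) = 1.11×10^7 N/C.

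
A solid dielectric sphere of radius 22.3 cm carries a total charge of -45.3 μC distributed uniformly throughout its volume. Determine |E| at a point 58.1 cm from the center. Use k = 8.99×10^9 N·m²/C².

By spherical symmetry E is radial; choose a Gaussian sphere of radius r = 58.1 cm (r > R, so the entire charge is enclosed).
Q_enc = -45.3 μC = -4.53×10^-5 C.
Applying ∮E·dA = Q_enc/ε₀ with Φ = E(4πr²):
E = k|Q_enc|/r² = (8.99×10^9)(4.53×10^-5)/(0.581)² = 1.21×10^6 N/C.

|E| ≈ 1.21×10^6 V/m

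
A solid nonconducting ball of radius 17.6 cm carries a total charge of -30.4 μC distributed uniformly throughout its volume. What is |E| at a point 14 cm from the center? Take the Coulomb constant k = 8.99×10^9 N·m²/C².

E ≈ 7.02e6 V/m

Take a concentric spherical Gaussian surface of radius r = 14 cm (r < R).
For a uniform sphere the enclosed fraction is (r/R)³, so Q_enc = (-30.4 μC)(0.14/0.176)³ = -1.53×10^-5 C.
Applying ∮E·dA = Q_enc/ε₀ with Φ = E(4πr²):
E = k|Q_enc|/r² = (8.99×10^9)(1.53×10^-5)/(0.14)² = 7.02×10^6 N/C.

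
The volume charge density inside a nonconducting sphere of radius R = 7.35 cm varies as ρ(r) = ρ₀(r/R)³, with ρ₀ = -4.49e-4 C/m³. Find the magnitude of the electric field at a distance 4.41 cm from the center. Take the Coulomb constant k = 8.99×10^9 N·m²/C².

By spherical symmetry E is radial; choose a Gaussian sphere of radius r = 4.41 cm (r < R).
Integrate the density: Q_enc = 4π ∫₀^r ρ₀(r'/R)^3 r'² dr' = 4πρ₀ r^6/(6·R³) = -1.742×10^-8 C.
Applying ∮E·dA = Q_enc/ε₀ with Φ = E(4πr²):
E = k|Q_enc|/r² = (8.99×10^9)(1.742×10^-8)/(0.0441)² = 8.05×10^4 N/C.

8.05e4 V/m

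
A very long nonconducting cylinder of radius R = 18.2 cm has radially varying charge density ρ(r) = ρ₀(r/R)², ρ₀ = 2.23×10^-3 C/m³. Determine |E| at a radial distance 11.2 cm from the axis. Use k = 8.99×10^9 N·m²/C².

|E| = 2.67e6 N/C

Take a coaxial cylindrical Gaussian surface of radius r = 11.2 cm and length L (r < R).
λ_enc = ∫₀^r ρ(r')·2πr' dr' = (2πρ₀/R²)·r^4/4 = 1.664e-5 C/m.
Since E is radial and uniform over the curved surface, Φ = E·2πrL = Q_enc/ε₀ = λ_enc L/ε₀.
E = 2k|λ_enc|/r = 2(8.99×10^9)(1.664×10^-5)/(0.112) = 2.67×10^6 N/C.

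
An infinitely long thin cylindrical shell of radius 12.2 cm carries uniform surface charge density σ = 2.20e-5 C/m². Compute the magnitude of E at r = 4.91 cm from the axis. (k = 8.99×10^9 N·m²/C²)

E = 0 (no enclosed charge)

Take a coaxial cylindrical Gaussian surface of radius r = 4.91 cm and length L (r < 12.2 cm, inside the shell).
No charge is enclosed, so Gauss's law gives E·2πrL = 0 ⇒ E = 0.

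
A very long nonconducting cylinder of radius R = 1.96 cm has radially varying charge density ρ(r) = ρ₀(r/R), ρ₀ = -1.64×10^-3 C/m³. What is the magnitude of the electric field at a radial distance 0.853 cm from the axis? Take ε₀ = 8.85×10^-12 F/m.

|E| = 2.29×10^5 V/m

Coaxial Gaussian cylinder, radius r = 0.853 cm, length L (r < R).
λ_enc = ∫₀^r ρ(r')·2πr' dr' = (2πρ₀/R)·r^3/3 = -1.088×10^-7 C/m.
Applying ∮E·dA = Q_enc/ε₀ with the end caps contributing no flux:
E = |λ_enc|/(2πε₀r) = (1.088e-7)/(2π·8.85×10^-12·0.00853) = 2.29e5 N/C.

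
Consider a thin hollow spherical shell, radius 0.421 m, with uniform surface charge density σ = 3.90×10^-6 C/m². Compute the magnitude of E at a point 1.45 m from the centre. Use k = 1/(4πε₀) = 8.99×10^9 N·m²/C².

Use a concentric Gaussian sphere at r = 1.45 m (r > 0.421 m).
The entire shell is enclosed: Q_enc = σ·4πR² = (3.90×10^-6)·4π·(0.421)² = 8.686×10^-6 C.
Gauss's law: E·4πr² = Q_enc/ε₀.
E = k|Q_enc|/r² = (8.99×10^9)(8.686×10^-6)/(1.45)² = 3.71×10^4 N/C.

|E| ≈ 3.71×10^4 N/C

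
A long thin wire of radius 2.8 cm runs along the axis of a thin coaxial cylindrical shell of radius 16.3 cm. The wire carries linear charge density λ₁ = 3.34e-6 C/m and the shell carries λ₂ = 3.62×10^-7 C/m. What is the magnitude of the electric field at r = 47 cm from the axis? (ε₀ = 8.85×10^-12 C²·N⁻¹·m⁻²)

By cylindrical symmetry E is radial; use a coaxial Gaussian cylinder of radius 47 cm and length L (r > 16.3 cm, enclosing both).
λ_enc = λ₁ + λ₂ = (3.34e-6) + (3.62×10^-7) = 3.702e-6 C/m.
By Gauss's law (flux through the curved wall only), E·2πrL = λ_enc L/ε₀.
E = |λ_enc|/(2πε₀r) = (3.702e-6)/(2π·8.85×10^-12·0.47) = 1.42e5 N/C.

|E| ≈ 1.42e5 N/C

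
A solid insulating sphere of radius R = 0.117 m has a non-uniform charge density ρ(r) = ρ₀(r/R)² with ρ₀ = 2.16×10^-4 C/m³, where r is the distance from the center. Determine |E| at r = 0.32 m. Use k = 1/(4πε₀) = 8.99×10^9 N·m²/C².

E ≈ 7.63e4 N/C

Take a concentric spherical Gaussian surface of radius r = 0.32 m (r > R, all charge enclosed).
Q_enc = 4π ∫₀^R ρ₀(r'/R)^2 r'² dr' = 4πρ₀R³/5 = 8.695×10^-7 C.
Applying ∮E·dA = Q_enc/ε₀ with Φ = E(4πr²):
E = k|Q_enc|/r² = (8.99×10^9)(8.695×10^-7)/(0.32)² = 7.63e4 N/C.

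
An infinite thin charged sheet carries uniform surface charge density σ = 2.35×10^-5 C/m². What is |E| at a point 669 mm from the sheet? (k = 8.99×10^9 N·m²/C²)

Choose a cylindrical pillbox piercing the sheet, end faces (area A) parallel to it.
Flux Φ = 2EA and Q_enc = σA, so 2EA = σA/ε₀ ⇒ E = |σ|/(2ε₀), independent of distance.
E = 2πk|σ| = 2π(8.99×10^9)(2.35×10^-5) = 1.33×10^6 N/C.

E ≈ 1.33e6 V/m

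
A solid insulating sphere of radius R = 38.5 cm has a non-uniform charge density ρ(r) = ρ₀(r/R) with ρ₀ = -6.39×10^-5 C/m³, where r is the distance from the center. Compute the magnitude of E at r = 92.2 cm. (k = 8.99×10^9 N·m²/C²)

Take a concentric spherical Gaussian surface of radius r = 92.2 cm (r > R, all charge enclosed).
Q_enc = 4π ∫₀^R ρ₀(r'/R)^1 r'² dr' = 4πρ₀R³/4 = -1.146e-5 C.
Since E is radial and uniform over the Gaussian sphere, Φ = E·4πr² = Q_enc/ε₀.
E = k|Q_enc|/r² = (8.99×10^9)(1.146e-5)/(0.922)² = 1.21×10^5 N/C.

E ≈ 1.21×10^5 V/m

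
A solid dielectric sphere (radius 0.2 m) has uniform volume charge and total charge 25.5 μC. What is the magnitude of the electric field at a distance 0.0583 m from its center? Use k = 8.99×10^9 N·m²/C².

|E| = 1.67×10^6 N/C

By spherical symmetry E is radial; choose a Gaussian sphere of radius r = 0.0583 m (r < R).
Only the charge within r is enclosed: Q_enc = Q·(r/R)³ = (25.5 μC)·(0.0583 m/0.2 m)³ = 6.316×10^-7 C.
Gauss's law: E·4πr² = Q_enc/ε₀.
E = k|Q_enc|/r² = (8.99×10^9)(6.316e-7)/(0.0583)² = 1.67×10^6 N/C.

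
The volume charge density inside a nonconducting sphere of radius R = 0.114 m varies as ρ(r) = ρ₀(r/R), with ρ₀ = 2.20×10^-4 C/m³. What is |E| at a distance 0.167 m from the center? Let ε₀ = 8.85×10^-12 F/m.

|E| ≈ 3.30e5 N/C

Symmetry ⇒ E = E(r) r̂. Gaussian sphere of radius r = 0.167 m (r > R, all charge enclosed).
Q_enc = 4π ∫₀^R ρ₀(r'/R)^1 r'² dr' = 4πρ₀R³/4 = 1.024×10^-6 C.
Since E is radial and uniform over the Gaussian sphere, Φ = E·4πr² = Q_enc/ε₀.
E = |Q_enc|/(4πε₀r²) = (1.024e-6)/(4π·8.85×10^-12·(0.167)²) = 3.30×10^5 N/C.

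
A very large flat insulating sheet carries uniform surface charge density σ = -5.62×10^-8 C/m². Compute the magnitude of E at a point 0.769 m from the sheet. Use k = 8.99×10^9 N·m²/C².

3.17×10^3 N/C

The symmetry is planar: E is normal to the sheet and the same magnitude on both sides. Take a pillbox straddling the sheet with end-cap area A.
Only the two end caps contribute flux: Φ = 2EA. With Q_enc = σA, Gauss's law gives E = |σ|/(2ε₀).
E = 2πk|σ| = 2π(8.99×10^9)(5.62×10^-8) = 3.17×10^3 N/C.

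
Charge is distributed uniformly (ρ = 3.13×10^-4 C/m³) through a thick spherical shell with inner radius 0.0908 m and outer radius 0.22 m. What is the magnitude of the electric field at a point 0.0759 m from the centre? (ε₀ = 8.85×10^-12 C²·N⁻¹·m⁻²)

|E| = 0 V/m

Use a concentric Gaussian sphere at r = 0.0759 m (r < 0.0908 m, inside the empty cavity).
Q_enc = 0 (all charge lies at larger r); Gauss's law gives E = 0.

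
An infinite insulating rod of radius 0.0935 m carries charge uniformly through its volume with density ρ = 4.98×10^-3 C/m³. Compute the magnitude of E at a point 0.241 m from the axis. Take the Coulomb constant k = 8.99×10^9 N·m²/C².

Take a coaxial cylindrical Gaussian surface of radius r = 0.241 m and length L (r > 0.0935 m, full cross-section enclosed).
λ_enc = ρ·πR² = (4.98×10^-3)π(0.0935)² = 1.368×10^-4 C/m.
Gauss's law: E·2πrL = λ_enc L/ε₀.
E = 2k|λ_enc|/r = 2(8.99×10^9)(1.368e-4)/(0.241) = 1.02e7 N/C.

|E| ≈ 1.02e7 N/C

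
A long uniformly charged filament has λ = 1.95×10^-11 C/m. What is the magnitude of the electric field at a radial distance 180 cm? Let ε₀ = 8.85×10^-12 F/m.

Coaxial Gaussian cylinder, radius r = 180 cm, length L.
Q_enc = λL, so λ_enc = 1.95×10^-11 C/m.
By Gauss's law (flux through the curved wall only), E·2πrL = λ_enc L/ε₀.
E = |λ_enc|/(2πε₀r) = (1.95×10^-11)/(2π·8.85×10^-12·1.8) = 0.195 N/C.

E = 0.195 V/m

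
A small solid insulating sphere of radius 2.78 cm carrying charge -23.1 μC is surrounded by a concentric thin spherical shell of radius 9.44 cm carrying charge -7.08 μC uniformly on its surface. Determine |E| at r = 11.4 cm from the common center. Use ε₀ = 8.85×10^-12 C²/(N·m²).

E ≈ 2.09e7 V/m

Symmetry ⇒ E = E(r) r̂. Gaussian sphere of radius r = 11.4 cm (r > 9.44 cm, enclosing both).
Q_enc = (-23.1 μC) + (-7.08 μC) = -3.018×10^-5 C.
Applying ∮E·dA = Q_enc/ε₀ with Φ = E(4πr²):
E = |Q_enc|/(4πε₀r²) = (3.018×10^-5)/(4π·8.85×10^-12·(0.114)²) = 2.09×10^7 N/C.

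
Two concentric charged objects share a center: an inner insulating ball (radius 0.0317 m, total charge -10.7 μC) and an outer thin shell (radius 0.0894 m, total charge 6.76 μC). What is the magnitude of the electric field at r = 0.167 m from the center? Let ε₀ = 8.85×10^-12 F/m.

Symmetry ⇒ E = E(r) r̂. Gaussian sphere of radius r = 0.167 m (r > 0.0894 m, enclosing both).
Q_enc = (-10.7 μC) + (6.76 μC) = -3.94×10^-6 C.
Since E is radial and uniform over the Gaussian sphere, Φ = E·4πr² = Q_enc/ε₀.
E = |Q_enc|/(4πε₀r²) = (3.94×10^-6)/(4π·8.85×10^-12·(0.167)²) = 1.27×10^6 N/C.

|E| ≈ 1.27e6 N/C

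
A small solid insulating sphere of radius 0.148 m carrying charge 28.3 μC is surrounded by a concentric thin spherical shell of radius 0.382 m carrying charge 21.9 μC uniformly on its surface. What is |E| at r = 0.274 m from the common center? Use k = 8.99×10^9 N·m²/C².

E = 3.39×10^6 V/m

Use a concentric Gaussian sphere at r = 0.274 m (between the bodies, 0.148 m < r < 0.382 m).
The shell at 0.382 m lies outside the Gaussian surface, so Q_enc = 28.3 μC = 2.83×10^-5 C.
Gauss's law: E·4πr² = Q_enc/ε₀.
E = k|Q_enc|/r² = (8.99×10^9)(2.83×10^-5)/(0.274)² = 3.39×10^6 N/C.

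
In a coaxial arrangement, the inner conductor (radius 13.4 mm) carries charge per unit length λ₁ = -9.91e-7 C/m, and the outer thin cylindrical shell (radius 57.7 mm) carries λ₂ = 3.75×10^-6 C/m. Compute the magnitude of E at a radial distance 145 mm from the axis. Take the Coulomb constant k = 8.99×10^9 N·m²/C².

3.42×10^5 N/C

Coaxial Gaussian cylinder, radius r = 145 mm, length L (r > 57.7 mm, enclosing both).
λ_enc = λ₁ + λ₂ = (-9.91e-7) + (3.75×10^-6) = 2.759×10^-6 C/m.
Applying ∮E·dA = Q_enc/ε₀ with the end caps contributing no flux:
E = 2k|λ_enc|/r = 2(8.99×10^9)(2.759×10^-6)/(0.145) = 3.42×10^5 N/C.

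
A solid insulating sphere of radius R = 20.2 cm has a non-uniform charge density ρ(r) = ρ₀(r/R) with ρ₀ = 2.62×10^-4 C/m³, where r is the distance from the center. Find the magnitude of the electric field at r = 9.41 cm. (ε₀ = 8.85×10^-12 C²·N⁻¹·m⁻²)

|E| = 3.24×10^5 N/C

Use a concentric Gaussian sphere at r = 9.41 cm (r < R).
Integrate the density: Q_enc = 4π ∫₀^r ρ₀(r'/R)^1 r'² dr' = 4πρ₀ r^4/(4·R) = 3.195×10^-7 C.
Since E is radial and uniform over the Gaussian sphere, Φ = E·4πr² = Q_enc/ε₀.
E = |Q_enc|/(4πε₀r²) = (3.195×10^-7)/(4π·8.85×10^-12·(0.0941)²) = 3.24×10^5 N/C.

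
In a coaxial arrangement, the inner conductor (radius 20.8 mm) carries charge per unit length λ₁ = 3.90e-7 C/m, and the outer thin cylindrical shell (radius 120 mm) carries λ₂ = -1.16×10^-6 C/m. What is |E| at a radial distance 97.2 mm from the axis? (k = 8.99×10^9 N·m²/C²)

|E| ≈ 7.21×10^4 N/C

Take a coaxial cylindrical Gaussian surface of radius r = 97.2 mm and length L (between the conductors, 20.8 mm < r < 120 mm).
The shell at 120 mm lies outside the Gaussian surface, so λ_enc = λ₁ = 3.90×10^-7 C/m.
Gauss's law: E·2πrL = λ_enc L/ε₀.
E = 2k|λ_enc|/r = 2(8.99×10^9)(3.90×10^-7)/(0.0972) = 7.21e4 N/C.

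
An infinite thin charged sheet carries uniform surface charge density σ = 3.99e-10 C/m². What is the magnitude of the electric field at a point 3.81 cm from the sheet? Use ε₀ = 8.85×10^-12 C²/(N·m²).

|E| = 22.5 V/m

Choose a cylindrical pillbox piercing the sheet, end faces (area A) parallel to it.
Flux Φ = 2EA and Q_enc = σA, so 2EA = σA/ε₀ ⇒ E = |σ|/(2ε₀), independent of distance.
E = |σ|/(2ε₀) = (3.99×10^-10)/(2·8.85×10^-12) = 22.5 N/C.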